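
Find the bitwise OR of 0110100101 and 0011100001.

OR: 1 when either bit is 1
  0110100101
| 0011100001
------------
  0111100101
Decimal: 421 | 225 = 485



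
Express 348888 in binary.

Using repeated division by 2:
348888 ÷ 2 = 174444 remainder 0
174444 ÷ 2 = 87222 remainder 0
87222 ÷ 2 = 43611 remainder 0
43611 ÷ 2 = 21805 remainder 1
21805 ÷ 2 = 10902 remainder 1
10902 ÷ 2 = 5451 remainder 0
5451 ÷ 2 = 2725 remainder 1
2725 ÷ 2 = 1362 remainder 1
1362 ÷ 2 = 681 remainder 0
681 ÷ 2 = 340 remainder 1
340 ÷ 2 = 170 remainder 0
170 ÷ 2 = 85 remainder 0
85 ÷ 2 = 42 remainder 1
42 ÷ 2 = 21 remainder 0
21 ÷ 2 = 10 remainder 1
10 ÷ 2 = 5 remainder 0
5 ÷ 2 = 2 remainder 1
2 ÷ 2 = 1 remainder 0
1 ÷ 2 = 0 remainder 1
Reading remainders bottom to top: 1010101001011011000



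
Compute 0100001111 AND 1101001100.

AND: 1 only when both bits are 1
  0100001111
& 1101001100
------------
  0100001100
Decimal: 271 & 844 = 268



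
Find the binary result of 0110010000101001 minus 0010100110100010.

Method 1 - Direct subtraction (column by column from the right: bit − bit − borrow-in; if negative, add 2 and borrow 1 from the next column):
borrow: 0111011100001100
        0110010000101001
-       0010100110100010
------------------------
        0011101010000111

Method 2 - Add two's complement:
Two's complement of 0010100110100010: invert → 1101011001011101, add 1 → 1101011001011110
  0110010000101001
+ 1101011001011110
------------------
 10011101010000111  (end carry out of the top bit = 1)
Discarding the end carry: 0011101010000111
Decimal check:
  0110010000101001 = 16384 + 8192 + 1024 + 32 + 8 + 1 = 25641
  0010100110100010 = 8192 + 2048 + 256 + 128 + 32 + 2 = 10658
  25641 - 10658 = 14983, and 0011101010000111 = 8192 + 4096 + 2048 + 512 + 128 + 4 + 2 + 1 = 14983 ✓



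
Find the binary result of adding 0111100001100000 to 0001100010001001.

Add column by column from the right: bit + bit + carry-in; write the sum mod 2, carry 1 when the sum is 2 or 3.
carry:  1111000000000000
        0111100001100000
+       0001100010001001
------------------------
       01001000011101001
(the carry out of the leftmost column, 0, becomes the leading bit)
Decimal check:
  0111100001100000 = 16384 + 8192 + 4096 + 2048 + 64 + 32 = 30816
  0001100010001001 = 4096 + 2048 + 128 + 8 + 1 = 6281
  30816 + 6281 = 37097, and 01001000011101001 = 32768 + 4096 + 128 + 64 + 32 + 8 + 1 = 37097 ✓



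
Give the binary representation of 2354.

Using repeated division by 2:
2354 ÷ 2 = 1177 remainder 0
1177 ÷ 2 = 588 remainder 1
588 ÷ 2 = 294 remainder 0
294 ÷ 2 = 147 remainder 0
147 ÷ 2 = 73 remainder 1
73 ÷ 2 = 36 remainder 1
36 ÷ 2 = 18 remainder 0
18 ÷ 2 = 9 remainder 0
9 ÷ 2 = 4 remainder 1
4 ÷ 2 = 2 remainder 0
2 ÷ 2 = 1 remainder 0
1 ÷ 2 = 0 remainder 1
Reading remainders bottom to top: 100100110010



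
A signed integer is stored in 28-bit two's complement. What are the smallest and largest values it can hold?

For 28-bit two's complement:
Minimum: -2^27 = -134217728
Maximum: 2^27 - 1 = 134217727



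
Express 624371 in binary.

Using repeated division by 2:
624371 ÷ 2 = 312185 remainder 1
312185 ÷ 2 = 156092 remainder 1
156092 ÷ 2 = 78046 remainder 0
78046 ÷ 2 = 39023 remainder 0
39023 ÷ 2 = 19511 remainder 1
19511 ÷ 2 = 9755 remainder 1
9755 ÷ 2 = 4877 remainder 1
4877 ÷ 2 = 2438 remainder 1
2438 ÷ 2 = 1219 remainder 0
1219 ÷ 2 = 609 remainder 1
609 ÷ 2 = 304 remainder 1
304 ÷ 2 = 152 remainder 0
152 ÷ 2 = 76 remainder 0
76 ÷ 2 = 38 remainder 0
38 ÷ 2 = 19 remainder 0
19 ÷ 2 = 9 remainder 1
9 ÷ 2 = 4 remainder 1
4 ÷ 2 = 2 remainder 0
2 ÷ 2 = 1 remainder 0
1 ÷ 2 = 0 remainder 1
Reading remainders bottom to top: 10011000011011110011



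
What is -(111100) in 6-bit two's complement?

Original (sign bit 1, negative): 111100
Step 1 - Invert all bits: 000011
Step 2 - Add 1: 000100
Verification: 111100 + 000100 = 1000000; discarding the end carry (carry out of the top bit) leaves the 6-bit value 000000, as required for x + (-x)



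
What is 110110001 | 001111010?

OR: 1 when either bit is 1
  110110001
| 001111010
-----------
  111111011
Decimal: 433 | 122 = 507



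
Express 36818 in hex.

Using repeated division by 16 (digits 10–15 are A–F):
36818 ÷ 16 = 2301 remainder 2
2301 ÷ 16 = 143 remainder 13 (D)
143 ÷ 16 = 8 remainder 15 (F)
8 ÷ 16 = 0 remainder 8
Reading remainders bottom to top: 8FD2



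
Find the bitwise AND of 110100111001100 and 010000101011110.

AND: 1 only when both bits are 1
  110100111001100
& 010000101011110
-----------------
  010000101001100
Decimal: 27084 & 8542 = 8524



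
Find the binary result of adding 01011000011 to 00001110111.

Add column by column from the right: bit + bit + carry-in; write the sum mod 2, carry 1 when the sum is 2 or 3.
carry:  00110001110
        01011000011
+       00001110111
-------------------
       001100111010
(the carry out of the leftmost column, 0, becomes the leading bit)
Decimal check:
  01011000011 = 512 + 128 + 64 + 2 + 1 = 707
  00001110111 = 64 + 32 + 16 + 4 + 2 + 1 = 119
  707 + 119 = 826, and 001100111010 = 512 + 256 + 32 + 16 + 8 + 2 = 826 ✓



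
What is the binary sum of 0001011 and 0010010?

Add column by column from the right: bit + bit + carry-in; write the sum mod 2, carry 1 when the sum is 2 or 3.
carry:  0000100
        0001011
+       0010010
---------------
       00011101
(the carry out of the leftmost column, 0, becomes the leading bit)
Decimal check:
  0001011 = 8 + 2 + 1 = 11
  0010010 = 16 + 2 = 18
  11 + 18 = 29, and 00011101 = 16 + 8 + 4 + 1 = 29 ✓



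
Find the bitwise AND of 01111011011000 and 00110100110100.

AND: 1 only when both bits are 1
  01111011011000
& 00110100110100
----------------
  00110000010000
Decimal: 7896 & 3380 = 3088



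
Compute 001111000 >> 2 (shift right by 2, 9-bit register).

Original: 001111000 (decimal 120)
Shift right by 2 positions
Drop the 2 low bits; fill with zeros on the left
Result: 000011110 (decimal 30)
Equivalent: 120 >> 2 = 120 ÷ 2^2 = 30



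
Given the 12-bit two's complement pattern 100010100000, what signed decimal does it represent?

Binary: 100010100000
Sign bit: 1 (negative)
Invert: 011101011111
Add 1:  011101100000
Magnitude: 011101100000 = 1024 + 512 + 256 + 64 + 32 = 1888
Value: -1888



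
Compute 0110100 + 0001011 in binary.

Add column by column from the right: bit + bit + carry-in; write the sum mod 2, carry 1 when the sum is 2 or 3.
carry:  0000000
        0110100
+       0001011
---------------
       00111111
(the carry out of the leftmost column, 0, becomes the leading bit)
Decimal check:
  0110100 = 32 + 16 + 4 = 52
  0001011 = 8 + 2 + 1 = 11
  52 + 11 = 63, and 00111111 = 32 + 16 + 8 + 4 + 2 + 1 = 63 ✓



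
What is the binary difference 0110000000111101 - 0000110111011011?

Method 1 - Direct subtraction (column by column from the right: bit − bit − borrow-in; if negative, add 2 and borrow 1 from the next column):
borrow: 0011111110000100
        0110000000111101
-       0000110111011011
------------------------
        0101001001100010

Method 2 - Add two's complement:
Two's complement of 0000110111011011: invert → 1111001000100100, add 1 → 1111001000100101
  0110000000111101
+ 1111001000100101
------------------
 10101001001100010  (end carry out of the top bit = 1)
Discarding the end carry: 0101001001100010
Decimal check:
  0110000000111101 = 16384 + 8192 + 32 + 16 + 8 + 4 + 1 = 24637
  0000110111011011 = 2048 + 1024 + 256 + 128 + 64 + 16 + 8 + 2 + 1 = 3547
  24637 - 3547 = 21090, and 0101001001100010 = 16384 + 4096 + 512 + 64 + 32 + 2 = 21090 ✓



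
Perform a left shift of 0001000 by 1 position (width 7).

Original: 0001000 (decimal 8)
Shift left by 1 position
Append 1 zero on the right
Result: 0010000 (decimal 16)
Equivalent: 8 << 1 = 8 × 2^1 = 16



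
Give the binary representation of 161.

Using repeated division by 2:
161 ÷ 2 = 80 remainder 1
80 ÷ 2 = 40 remainder 0
40 ÷ 2 = 20 remainder 0
20 ÷ 2 = 10 remainder 0
10 ÷ 2 = 5 remainder 0
5 ÷ 2 = 2 remainder 1
2 ÷ 2 = 1 remainder 0
1 ÷ 2 = 0 remainder 1
Reading remainders bottom to top: 10100001



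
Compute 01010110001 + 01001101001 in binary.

Add column by column from the right: bit + bit + carry-in; write the sum mod 2, carry 1 when the sum is 2 or 3.
carry:  10111000010
        01010110001
+       01001101001
-------------------
       010100011010
(the carry out of the leftmost column, 0, becomes the leading bit)
Decimal check:
  01010110001 = 512 + 128 + 32 + 16 + 1 = 689
  01001101001 = 512 + 64 + 32 + 8 + 1 = 617
  689 + 617 = 1306, and 010100011010 = 1024 + 256 + 16 + 8 + 2 = 1306 ✓



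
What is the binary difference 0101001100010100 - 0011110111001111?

Method 1 - Direct subtraction (column by column from the right: bit − bit − borrow-in; if negative, add 2 and borrow 1 from the next column):
borrow: 0111101110011110
        0101001100010100
-       0011110111001111
------------------------
        0001010101000101

Method 2 - Add two's complement:
Two's complement of 0011110111001111: invert → 1100001000110000, add 1 → 1100001000110001
  0101001100010100
+ 1100001000110001
------------------
 10001010101000101  (end carry out of the top bit = 1)
Discarding the end carry: 0001010101000101
Decimal check:
  0101001100010100 = 16384 + 4096 + 512 + 256 + 16 + 4 = 21268
  0011110111001111 = 8192 + 4096 + 2048 + 1024 + 256 + 128 + 64 + 8 + 4 + 2 + 1 = 15823
  21268 - 15823 = 5445, and 0001010101000101 = 4096 + 1024 + 256 + 64 + 4 + 1 = 5445 ✓



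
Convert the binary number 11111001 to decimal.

Sum of powers of 2 for each 1-bit:
2^0 + 2^3 + 2^4 + 2^5 + 2^6 + 2^7
= 1 + 8 + 16 + 32 + 64 + 128
= 249



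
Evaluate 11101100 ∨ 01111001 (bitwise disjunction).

OR: 1 when either bit is 1
  11101100
| 01111001
----------
  11111101
Decimal: 236 | 121 = 253



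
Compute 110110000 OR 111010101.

OR: 1 when either bit is 1
  110110000
| 111010101
-----------
  111110101
Decimal: 432 | 469 = 501



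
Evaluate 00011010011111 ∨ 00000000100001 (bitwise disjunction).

OR: 1 when either bit is 1
  00011010011111
| 00000000100001
----------------
  00011010111111
Decimal: 1695 | 33 = 1727



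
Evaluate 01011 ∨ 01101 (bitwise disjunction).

OR: 1 when either bit is 1
  01011
| 01101
-------
  01111
Decimal: 11 | 13 = 15



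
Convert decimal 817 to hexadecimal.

Using repeated division by 16 (digits 10–15 are A–F):
817 ÷ 16 = 51 remainder 1
51 ÷ 16 = 3 remainder 3
3 ÷ 16 = 0 remainder 3
Reading remainders bottom to top: 331



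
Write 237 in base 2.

Using repeated division by 2:
237 ÷ 2 = 118 remainder 1
118 ÷ 2 = 59 remainder 0
59 ÷ 2 = 29 remainder 1
29 ÷ 2 = 14 remainder 1
14 ÷ 2 = 7 remainder 0
7 ÷ 2 = 3 remainder 1
3 ÷ 2 = 1 remainder 1
1 ÷ 2 = 0 remainder 1
Reading remainders bottom to top: 11101101



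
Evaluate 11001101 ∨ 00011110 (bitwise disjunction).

OR: 1 when either bit is 1
  11001101
| 00011110
----------
  11011111
Decimal: 205 | 30 = 223



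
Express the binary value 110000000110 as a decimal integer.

Sum of powers of 2 for each 1-bit:
2^1 + 2^2 + 2^10 + 2^11
= 2 + 4 + 1024 + 2048
= 3078



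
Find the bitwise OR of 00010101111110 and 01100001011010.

OR: 1 when either bit is 1
  00010101111110
| 01100001011010
----------------
  01110101111110
Decimal: 1406 | 6234 = 7550



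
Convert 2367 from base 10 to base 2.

Using repeated division by 2:
2367 ÷ 2 = 1183 remainder 1
1183 ÷ 2 = 591 remainder 1
591 ÷ 2 = 295 remainder 1
295 ÷ 2 = 147 remainder 1
147 ÷ 2 = 73 remainder 1
73 ÷ 2 = 36 remainder 1
36 ÷ 2 = 18 remainder 0
18 ÷ 2 = 9 remainder 0
9 ÷ 2 = 4 remainder 1
4 ÷ 2 = 2 remainder 0
2 ÷ 2 = 1 remainder 0
1 ÷ 2 = 0 remainder 1
Reading remainders bottom to top: 100100111111



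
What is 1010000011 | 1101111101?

OR: 1 when either bit is 1
  1010000011
| 1101111101
------------
  1111111111
Decimal: 643 | 893 = 1023



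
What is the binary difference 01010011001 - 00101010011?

Method 1 - Direct subtraction (column by column from the right: bit − bit − borrow-in; if negative, add 2 and borrow 1 from the next column):
borrow: 01010001100
        01010011001
-       00101010011
-------------------
        00101000110

Method 2 - Add two's complement:
Two's complement of 00101010011: invert → 11010101100, add 1 → 11010101101
  01010011001
+ 11010101101
-------------
 100101000110  (end carry out of the top bit = 1)
Discarding the end carry: 00101000110
Decimal check:
  01010011001 = 512 + 128 + 16 + 8 + 1 = 665
  00101010011 = 256 + 64 + 16 + 2 + 1 = 339
  665 - 339 = 326, and 00101000110 = 256 + 64 + 4 + 2 = 326 ✓



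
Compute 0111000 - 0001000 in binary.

Method 1 - Direct subtraction (column by column from the right: bit − bit − borrow-in; if negative, add 2 and borrow 1 from the next column):
borrow: 0000000
        0111000
-       0001000
---------------
        0110000

Method 2 - Add two's complement:
Two's complement of 0001000: invert → 1110111, add 1 → 1111000
  0111000
+ 1111000
---------
 10110000  (end carry out of the top bit = 1)
Discarding the end carry: 0110000
Decimal check:
  0111000 = 32 + 16 + 8 = 56
  0001000 = 8
  56 - 8 = 48, and 0110000 = 32 + 16 = 48 ✓



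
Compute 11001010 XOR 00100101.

XOR: 1 when bits differ
  11001010
^ 00100101
----------
  11101111
Decimal: 202 ^ 37 = 239



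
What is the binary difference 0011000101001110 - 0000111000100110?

Method 1 - Direct subtraction (column by column from the right: bit − bit − borrow-in; if negative, add 2 and borrow 1 from the next column):
borrow: 0001110001000000
        0011000101001110
-       0000111000100110
------------------------
        0010001100101000

Method 2 - Add two's complement:
Two's complement of 0000111000100110: invert → 1111000111011001, add 1 → 1111000111011010
  0011000101001110
+ 1111000111011010
------------------
 10010001100101000  (end carry out of the top bit = 1)
Discarding the end carry: 0010001100101000
Decimal check:
  0011000101001110 = 8192 + 4096 + 256 + 64 + 8 + 4 + 2 = 12622
  0000111000100110 = 2048 + 1024 + 512 + 32 + 4 + 2 = 3622
  12622 - 3622 = 9000, and 0010001100101000 = 8192 + 512 + 256 + 32 + 8 = 9000 ✓



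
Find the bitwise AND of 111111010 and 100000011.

AND: 1 only when both bits are 1
  111111010
& 100000011
-----------
  100000010
Decimal: 506 & 259 = 258



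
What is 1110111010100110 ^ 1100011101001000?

XOR: 1 when bits differ
  1110111010100110
^ 1100011101001000
------------------
  0010100111101110
Decimal: 61094 ^ 51016 = 10734



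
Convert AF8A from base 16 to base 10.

Expand by place value (powers of 16):
Digit values: A = 10, F = 15
AF8A = 10 × 16^3 + 15 × 16^2 + 8 × 16^1 + 10 × 16^0
= 10 × 4096 + 15 × 256 + 8 × 16 + 10 × 1
= 40960 + 3840 + 128 + 10
= 44938



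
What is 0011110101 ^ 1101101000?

XOR: 1 when bits differ
  0011110101
^ 1101101000
------------
  1110011101
Decimal: 245 ^ 872 = 925



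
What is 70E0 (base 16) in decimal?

Expand by place value (powers of 16):
Digit values: E = 14
70E0 = 7 × 16^3 + 0 × 16^2 + 14 × 16^1 + 0 × 16^0
= 7 × 4096 + 0 × 256 + 14 × 16 + 0 × 1
= 28672 + 0 + 224 + 0
= 28896



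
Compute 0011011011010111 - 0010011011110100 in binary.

Method 1 - Direct subtraction (column by column from the right: bit − bit − borrow-in; if negative, add 2 and borrow 1 from the next column):
borrow: 0001111111000000
        0011011011010111
-       0010011011110100
------------------------
        0000111111100011

Method 2 - Add two's complement:
Two's complement of 0010011011110100: invert → 1101100100001011, add 1 → 1101100100001100
  0011011011010111
+ 1101100100001100
------------------
 10000111111100011  (end carry out of the top bit = 1)
Discarding the end carry: 0000111111100011
Decimal check:
  0011011011010111 = 8192 + 4096 + 1024 + 512 + 128 + 64 + 16 + 4 + 2 + 1 = 14039
  0010011011110100 = 8192 + 1024 + 512 + 128 + 64 + 32 + 16 + 4 = 9972
  14039 - 9972 = 4067, and 0000111111100011 = 2048 + 1024 + 512 + 256 + 128 + 64 + 32 + 2 + 1 = 4067 ✓



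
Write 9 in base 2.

Using repeated division by 2:
9 ÷ 2 = 4 remainder 1
4 ÷ 2 = 2 remainder 0
2 ÷ 2 = 1 remainder 0
1 ÷ 2 = 0 remainder 1
Reading remainders bottom to top: 1001



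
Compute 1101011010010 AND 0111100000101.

AND: 1 only when both bits are 1
  1101011010010
& 0111100000101
---------------
  0101000000000
Decimal: 6866 & 3845 = 2560



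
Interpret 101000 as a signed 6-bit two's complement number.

Binary: 101000
Sign bit: 1 (negative)
Invert: 010111
Add 1:  011000
Magnitude: 011000 = 16 + 8 = 24
Value: -24



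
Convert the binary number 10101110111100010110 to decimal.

Sum of powers of 2 for each 1-bit:
2^1 + 2^2 + 2^4 + 2^8 + 2^9 + 2^10 + 2^11 + 2^13 + 2^14 + 2^15 + 2^17 + 2^19
= 2 + 4 + 16 + 256 + 512 + 1024 + 2048 + 8192 + 16384 + 32768 + 131072 + 524288
= 716566



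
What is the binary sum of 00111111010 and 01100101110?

Add column by column from the right: bit + bit + carry-in; write the sum mod 2, carry 1 when the sum is 2 or 3.
carry:  11111111100
        00111111010
+       01100101110
-------------------
       010100101000
(the carry out of the leftmost column, 0, becomes the leading bit)
Decimal check:
  00111111010 = 256 + 128 + 64 + 32 + 16 + 8 + 2 = 506
  01100101110 = 512 + 256 + 32 + 8 + 4 + 2 = 814
  506 + 814 = 1320, and 010100101000 = 1024 + 256 + 32 + 8 = 1320 ✓



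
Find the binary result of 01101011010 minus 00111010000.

Method 1 - Direct subtraction (column by column from the right: bit − bit − borrow-in; if negative, add 2 and borrow 1 from the next column):
borrow: 01100000000
        01101011010
-       00111010000
-------------------
        00110001010

Method 2 - Add two's complement:
Two's complement of 00111010000: invert → 11000101111, add 1 → 11000110000
  01101011010
+ 11000110000
-------------
 100110001010  (end carry out of the top bit = 1)
Discarding the end carry: 00110001010
Decimal check:
  01101011010 = 512 + 256 + 64 + 16 + 8 + 2 = 858
  00111010000 = 256 + 128 + 64 + 16 = 464
  858 - 464 = 394, and 00110001010 = 256 + 128 + 8 + 2 = 394 ✓



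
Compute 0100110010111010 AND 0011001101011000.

AND: 1 only when both bits are 1
  0100110010111010
& 0011001101011000
------------------
  0000000000011000
Decimal: 19642 & 13144 = 24



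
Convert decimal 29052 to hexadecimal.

Using repeated division by 16 (digits 10–15 are A–F):
29052 ÷ 16 = 1815 remainder 12 (C)
1815 ÷ 16 = 113 remainder 7
113 ÷ 16 = 7 remainder 1
7 ÷ 16 = 0 remainder 7
Reading remainders bottom to top: 717C



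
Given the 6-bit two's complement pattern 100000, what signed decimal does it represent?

Binary: 100000
Sign bit: 1 (negative)
Invert: 011111
Add 1:  100000
Magnitude: 100000 = 32
Value: -32



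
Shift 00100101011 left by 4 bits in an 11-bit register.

Original: 00100101011 (decimal 299)
Shift left by 4 positions
Append 4 zeros on the right and drop the 4 high bits that overflow the 11-bit width
Result: 01010110000 (decimal 688)
Equivalent: 299 << 4 = 299 × 2^4 = 4784, truncated to 11 bits = 688



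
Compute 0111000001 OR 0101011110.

OR: 1 when either bit is 1
  0111000001
| 0101011110
------------
  0111011111
Decimal: 449 | 350 = 479



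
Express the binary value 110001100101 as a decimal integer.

Sum of powers of 2 for each 1-bit:
2^0 + 2^2 + 2^5 + 2^6 + 2^10 + 2^11
= 1 + 4 + 32 + 64 + 1024 + 2048
= 3173



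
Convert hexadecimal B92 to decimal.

Expand by place value (powers of 16):
Digit values: B = 11
B92 = 11 × 16^2 + 9 × 16^1 + 2 × 16^0
= 11 × 256 + 9 × 16 + 2 × 1
= 2816 + 144 + 2
= 2962



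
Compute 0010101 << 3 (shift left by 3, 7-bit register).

Original: 0010101 (decimal 21)
Shift left by 3 positions
Append 3 zeros on the right and drop the 3 high bits that overflow the 7-bit width
Result: 0101000 (decimal 40)
Equivalent: 21 << 3 = 21 × 2^3 = 168, truncated to 7 bits = 40



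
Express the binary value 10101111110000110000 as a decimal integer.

Sum of powers of 2 for each 1-bit:
2^4 + 2^5 + 2^10 + 2^11 + 2^12 + 2^13 + 2^14 + 2^15 + 2^17 + 2^19
= 16 + 32 + 1024 + 2048 + 4096 + 8192 + 16384 + 32768 + 131072 + 524288
= 719920



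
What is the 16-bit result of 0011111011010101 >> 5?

Original: 0011111011010101 (decimal 16085)
Shift right by 5 positions
Drop the 5 low bits; fill with zeros on the left
Result: 0000000111110110 (decimal 502)
Equivalent: 16085 >> 5 = 16085 ÷ 2^5 = 502



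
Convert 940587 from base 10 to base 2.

Using repeated division by 2:
940587 ÷ 2 = 470293 remainder 1
470293 ÷ 2 = 235146 remainder 1
235146 ÷ 2 = 117573 remainder 0
117573 ÷ 2 = 58786 remainder 1
58786 ÷ 2 = 29393 remainder 0
29393 ÷ 2 = 14696 remainder 1
14696 ÷ 2 = 7348 remainder 0
7348 ÷ 2 = 3674 remainder 0
3674 ÷ 2 = 1837 remainder 0
1837 ÷ 2 = 918 remainder 1
918 ÷ 2 = 459 remainder 0
459 ÷ 2 = 229 remainder 1
229 ÷ 2 = 114 remainder 1
114 ÷ 2 = 57 remainder 0
57 ÷ 2 = 28 remainder 1
28 ÷ 2 = 14 remainder 0
14 ÷ 2 = 7 remainder 0
7 ÷ 2 = 3 remainder 1
3 ÷ 2 = 1 remainder 1
1 ÷ 2 = 0 remainder 1
Reading remainders bottom to top: 11100101101000101011



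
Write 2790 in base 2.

Using repeated division by 2:
2790 ÷ 2 = 1395 remainder 0
1395 ÷ 2 = 697 remainder 1
697 ÷ 2 = 348 remainder 1
348 ÷ 2 = 174 remainder 0
174 ÷ 2 = 87 remainder 0
87 ÷ 2 = 43 remainder 1
43 ÷ 2 = 21 remainder 1
21 ÷ 2 = 10 remainder 1
10 ÷ 2 = 5 remainder 0
5 ÷ 2 = 2 remainder 1
2 ÷ 2 = 1 remainder 0
1 ÷ 2 = 0 remainder 1
Reading remainders bottom to top: 101011100110



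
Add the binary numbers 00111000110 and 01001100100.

Add column by column from the right: bit + bit + carry-in; write the sum mod 2, carry 1 when the sum is 2 or 3.
carry:  11110001000
        00111000110
+       01001100100
-------------------
       010000101010
(the carry out of the leftmost column, 0, becomes the leading bit)
Decimal check:
  00111000110 = 256 + 128 + 64 + 4 + 2 = 454
  01001100100 = 512 + 64 + 32 + 4 = 612
  454 + 612 = 1066, and 010000101010 = 1024 + 32 + 8 + 2 = 1066 ✓



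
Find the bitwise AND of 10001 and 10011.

AND: 1 only when both bits are 1
  10001
& 10011
-------
  10001
Decimal: 17 & 19 = 17



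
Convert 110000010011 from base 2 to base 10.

Sum of powers of 2 for each 1-bit:
2^0 + 2^1 + 2^4 + 2^10 + 2^11
= 1 + 2 + 16 + 1024 + 2048
= 3091



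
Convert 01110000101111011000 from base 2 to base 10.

Sum of powers of 2 for each 1-bit:
2^3 + 2^4 + 2^6 + 2^7 + 2^8 + 2^9 + 2^11 + 2^16 + 2^17 + 2^18
= 8 + 16 + 64 + 128 + 256 + 512 + 2048 + 65536 + 131072 + 262144
= 461784



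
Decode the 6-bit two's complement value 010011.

Binary: 010011
Sign bit: 0 (non-negative)
Read directly as an unsigned value:
010011 = 16 + 2 + 1 = 19
Value: 19



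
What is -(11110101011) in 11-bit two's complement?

Original (sign bit 1, negative): 11110101011
Step 1 - Invert all bits: 00001010100
Step 2 - Add 1: 00001010101
Verification: 11110101011 + 00001010101 = 100000000000; discarding the end carry (carry out of the top bit) leaves the 11-bit value 00000000000, as required for x + (-x)



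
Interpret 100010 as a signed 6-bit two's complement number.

Binary: 100010
Sign bit: 1 (negative)
Invert: 011101
Add 1:  011110
Magnitude: 011110 = 16 + 8 + 4 + 2 = 30
Value: -30



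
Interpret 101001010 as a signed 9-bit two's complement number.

Binary: 101001010
Sign bit: 1 (negative)
Invert: 010110101
Add 1:  010110110
Magnitude: 010110110 = 128 + 32 + 16 + 4 + 2 = 182
Value: -182



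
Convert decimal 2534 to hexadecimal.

Using repeated division by 16 (digits 10–15 are A–F):
2534 ÷ 16 = 158 remainder 6
158 ÷ 16 = 9 remainder 14 (E)
9 ÷ 16 = 0 remainder 9
Reading remainders bottom to top: 9E6



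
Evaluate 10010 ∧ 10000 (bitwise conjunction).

AND: 1 only when both bits are 1
  10010
& 10000
-------
  10000
Decimal: 18 & 16 = 16



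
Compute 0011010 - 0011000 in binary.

Method 1 - Direct subtraction (column by column from the right: bit − bit − borrow-in; if negative, add 2 and borrow 1 from the next column):
borrow: 0000000
        0011010
-       0011000
---------------
        0000010

Method 2 - Add two's complement:
Two's complement of 0011000: invert → 1100111, add 1 → 1101000
  0011010
+ 1101000
---------
 10000010  (end carry out of the top bit = 1)
Discarding the end carry: 0000010
Decimal check:
  0011010 = 16 + 8 + 2 = 26
  0011000 = 16 + 8 = 24
  26 - 24 = 2, and 0000010 = 2 ✓



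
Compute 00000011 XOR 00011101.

XOR: 1 when bits differ
  00000011
^ 00011101
----------
  00011110
Decimal: 3 ^ 29 = 30



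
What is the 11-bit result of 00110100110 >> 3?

Original: 00110100110 (decimal 422)
Shift right by 3 positions
Drop the 3 low bits; fill with zeros on the left
Result: 00000110100 (decimal 52)
Equivalent: 422 >> 3 = 422 ÷ 2^3 = 52



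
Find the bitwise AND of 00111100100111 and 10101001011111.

AND: 1 only when both bits are 1
  00111100100111
& 10101001011111
----------------
  00101000000111
Decimal: 3879 & 10847 = 2567



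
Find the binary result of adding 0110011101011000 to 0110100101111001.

Add column by column from the right: bit + bit + carry-in; write the sum mod 2, carry 1 when the sum is 2 or 3.
carry:  1101111011110000
        0110011101011000
+       0110100101111001
------------------------
       01101000011010001
(the carry out of the leftmost column, 0, becomes the leading bit)
Decimal check:
  0110011101011000 = 16384 + 8192 + 1024 + 512 + 256 + 64 + 16 + 8 = 26456
  0110100101111001 = 16384 + 8192 + 2048 + 256 + 64 + 32 + 16 + 8 + 1 = 27001
  26456 + 27001 = 53457, and 01101000011010001 = 32768 + 16384 + 4096 + 128 + 64 + 16 + 1 = 53457 ✓



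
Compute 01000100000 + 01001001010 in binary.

Add column by column from the right: bit + bit + carry-in; write the sum mod 2, carry 1 when the sum is 2 or 3.
carry:  10000000000
        01000100000
+       01001001010
-------------------
       010001101010
(the carry out of the leftmost column, 0, becomes the leading bit)
Decimal check:
  01000100000 = 512 + 32 = 544
  01001001010 = 512 + 64 + 8 + 2 = 586
  544 + 586 = 1130, and 010001101010 = 1024 + 64 + 32 + 8 + 2 = 1130 ✓



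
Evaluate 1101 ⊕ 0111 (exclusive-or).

XOR: 1 when bits differ
  1101
^ 0111
------
  1010
Decimal: 13 ^ 7 = 10



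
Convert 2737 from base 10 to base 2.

Using repeated division by 2:
2737 ÷ 2 = 1368 remainder 1
1368 ÷ 2 = 684 remainder 0
684 ÷ 2 = 342 remainder 0
342 ÷ 2 = 171 remainder 0
171 ÷ 2 = 85 remainder 1
85 ÷ 2 = 42 remainder 1
42 ÷ 2 = 21 remainder 0
21 ÷ 2 = 10 remainder 1
10 ÷ 2 = 5 remainder 0
5 ÷ 2 = 2 remainder 1
2 ÷ 2 = 1 remainder 0
1 ÷ 2 = 0 remainder 1
Reading remainders bottom to top: 101010110001



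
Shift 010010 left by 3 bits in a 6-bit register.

Original: 010010 (decimal 18)
Shift left by 3 positions
Append 3 zeros on the right and drop the 3 high bits that overflow the 6-bit width
Result: 010000 (decimal 16)
Equivalent: 18 << 3 = 18 × 2^3 = 144, truncated to 6 bits = 16



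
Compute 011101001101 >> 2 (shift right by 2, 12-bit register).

Original: 011101001101 (decimal 1869)
Shift right by 2 positions
Drop the 2 low bits; fill with zeros on the left
Result: 000111010011 (decimal 467)
Equivalent: 1869 >> 2 = 1869 ÷ 2^2 = 467



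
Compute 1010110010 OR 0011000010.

OR: 1 when either bit is 1
  1010110010
| 0011000010
------------
  1011110010
Decimal: 690 | 194 = 754



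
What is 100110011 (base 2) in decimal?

Sum of powers of 2 for each 1-bit:
2^0 + 2^1 + 2^4 + 2^5 + 2^8
= 1 + 2 + 16 + 32 + 256
= 307



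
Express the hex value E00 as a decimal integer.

Expand by place value (powers of 16):
Digit values: E = 14
E00 = 14 × 16^2 + 0 × 16^1 + 0 × 16^0
= 14 × 256 + 0 × 16 + 0 × 1
= 3584 + 0 + 0
= 3584



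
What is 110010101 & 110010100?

AND: 1 only when both bits are 1
  110010101
& 110010100
-----------
  110010100
Decimal: 405 & 404 = 404



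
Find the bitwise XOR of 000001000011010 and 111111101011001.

XOR: 1 when bits differ
  000001000011010
^ 111111101011001
-----------------
  111110101000011
Decimal: 538 ^ 32601 = 32067



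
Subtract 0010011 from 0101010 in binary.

Method 1 - Direct subtraction (column by column from the right: bit − bit − borrow-in; if negative, add 2 and borrow 1 from the next column):
borrow: 0101110
        0101010
-       0010011
---------------
        0010111

Method 2 - Add two's complement:
Two's complement of 0010011: invert → 1101100, add 1 → 1101101
  0101010
+ 1101101
---------
 10010111  (end carry out of the top bit = 1)
Discarding the end carry: 0010111
Decimal check:
  0101010 = 32 + 8 + 2 = 42
  0010011 = 16 + 2 + 1 = 19
  42 - 19 = 23, and 0010111 = 16 + 4 + 2 + 1 = 23 ✓



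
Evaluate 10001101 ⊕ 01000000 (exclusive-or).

XOR: 1 when bits differ
  10001101
^ 01000000
----------
  11001101
Decimal: 141 ^ 64 = 205



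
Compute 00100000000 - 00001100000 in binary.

Method 1 - Direct subtraction (column by column from the right: bit − bit − borrow-in; if negative, add 2 and borrow 1 from the next column):
borrow: 00111000000
        00100000000
-       00001100000
-------------------
        00010100000

Method 2 - Add two's complement:
Two's complement of 00001100000: invert → 11110011111, add 1 → 11110100000
  00100000000
+ 11110100000
-------------
 100010100000  (end carry out of the top bit = 1)
Discarding the end carry: 00010100000
Decimal check:
  00100000000 = 256
  00001100000 = 64 + 32 = 96
  256 - 96 = 160, and 00010100000 = 128 + 32 = 160 ✓



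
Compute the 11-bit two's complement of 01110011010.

Original: 01110011010
Step 1 - Invert all bits: 10001100101
Step 2 - Add 1: 10001100110
Verification: 01110011010 + 10001100110 = 100000000000; discarding the end carry (carry out of the top bit) leaves the 11-bit value 00000000000, as required for x + (-x)



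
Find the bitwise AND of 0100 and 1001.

AND: 1 only when both bits are 1
  0100
& 1001
------
  0000
Decimal: 4 & 9 = 0



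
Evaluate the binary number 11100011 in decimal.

Sum of powers of 2 for each 1-bit:
2^0 + 2^1 + 2^5 + 2^6 + 2^7
= 1 + 2 + 32 + 64 + 128
= 227



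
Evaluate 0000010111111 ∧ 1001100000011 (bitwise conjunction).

AND: 1 only when both bits are 1
  0000010111111
& 1001100000011
---------------
  0000000000011
Decimal: 191 & 4867 = 3



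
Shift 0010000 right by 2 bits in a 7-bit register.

Original: 0010000 (decimal 16)
Shift right by 2 positions
Drop the 2 low bits; fill with zeros on the left
Result: 0000100 (decimal 4)
Equivalent: 16 >> 2 = 16 ÷ 2^2 = 4



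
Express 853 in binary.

Using repeated division by 2:
853 ÷ 2 = 426 remainder 1
426 ÷ 2 = 213 remainder 0
213 ÷ 2 = 106 remainder 1
106 ÷ 2 = 53 remainder 0
53 ÷ 2 = 26 remainder 1
26 ÷ 2 = 13 remainder 0
13 ÷ 2 = 6 remainder 1
6 ÷ 2 = 3 remainder 0
3 ÷ 2 = 1 remainder 1
1 ÷ 2 = 0 remainder 1
Reading remainders bottom to top: 1101010101



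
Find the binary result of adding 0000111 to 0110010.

Add column by column from the right: bit + bit + carry-in; write the sum mod 2, carry 1 when the sum is 2 or 3.
carry:  0001100
        0000111
+       0110010
---------------
       00111001
(the carry out of the leftmost column, 0, becomes the leading bit)
Decimal check:
  0000111 = 4 + 2 + 1 = 7
  0110010 = 32 + 16 + 2 = 50
  7 + 50 = 57, and 00111001 = 32 + 16 + 8 + 1 = 57 ✓



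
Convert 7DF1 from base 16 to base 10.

Expand by place value (powers of 16):
Digit values: D = 13, F = 15
7DF1 = 7 × 16^3 + 13 × 16^2 + 15 × 16^1 + 1 × 16^0
= 7 × 4096 + 13 × 256 + 15 × 16 + 1 × 1
= 28672 + 3328 + 240 + 1
= 32241



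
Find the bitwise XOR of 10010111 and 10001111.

XOR: 1 when bits differ
  10010111
^ 10001111
----------
  00011000
Decimal: 151 ^ 143 = 24



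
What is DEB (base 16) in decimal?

Expand by place value (powers of 16):
Digit values: D = 13, E = 14, B = 11
DEB = 13 × 16^2 + 14 × 16^1 + 11 × 16^0
= 13 × 256 + 14 × 16 + 11 × 1
= 3328 + 224 + 11
= 3563



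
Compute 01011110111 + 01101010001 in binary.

Add column by column from the right: bit + bit + carry-in; write the sum mod 2, carry 1 when the sum is 2 or 3.
carry:  11111101110
        01011110111
+       01101010001
-------------------
       011001001000
(the carry out of the leftmost column, 0, becomes the leading bit)
Decimal check:
  01011110111 = 512 + 128 + 64 + 32 + 16 + 4 + 2 + 1 = 759
  01101010001 = 512 + 256 + 64 + 16 + 1 = 849
  759 + 849 = 1608, and 011001001000 = 1024 + 512 + 64 + 8 = 1608 ✓



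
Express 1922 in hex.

Using repeated division by 16 (digits 10–15 are A–F):
1922 ÷ 16 = 120 remainder 2
120 ÷ 16 = 7 remainder 8
7 ÷ 16 = 0 remainder 7
Reading remainders bottom to top: 782



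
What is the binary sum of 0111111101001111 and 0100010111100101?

Add column by column from the right: bit + bit + carry-in; write the sum mod 2, carry 1 when the sum is 2 or 3.
carry:  1111111110011110
        0111111101001111
+       0100010111100101
------------------------
       01100010100110100
(the carry out of the leftmost column, 0, becomes the leading bit)
Decimal check:
  0111111101001111 = 16384 + 8192 + 4096 + 2048 + 1024 + 512 + 256 + 64 + 8 + 4 + 2 + 1 = 32591
  0100010111100101 = 16384 + 1024 + 256 + 128 + 64 + 32 + 4 + 1 = 17893
  32591 + 17893 = 50484, and 01100010100110100 = 32768 + 16384 + 1024 + 256 + 32 + 16 + 4 = 50484 ✓



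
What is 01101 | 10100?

OR: 1 when either bit is 1
  01101
| 10100
-------
  11101
Decimal: 13 | 20 = 29



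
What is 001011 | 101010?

OR: 1 when either bit is 1
  001011
| 101010
--------
  101011
Decimal: 11 | 42 = 43



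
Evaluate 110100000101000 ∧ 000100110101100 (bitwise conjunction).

AND: 1 only when both bits are 1
  110100000101000
& 000100110101100
-----------------
  000100000101000
Decimal: 26664 & 2476 = 2088



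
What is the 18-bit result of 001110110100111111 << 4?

Original: 001110110100111111 (decimal 60735)
Shift left by 4 positions
Append 4 zeros on the right and drop the 4 high bits that overflow the 18-bit width
Result: 101101001111110000 (decimal 185328)
Equivalent: 60735 << 4 = 60735 × 2^4 = 971760, truncated to 18 bits = 185328



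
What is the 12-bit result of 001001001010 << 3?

Original: 001001001010 (decimal 586)
Shift left by 3 positions
Append 3 zeros on the right and drop the 3 high bits that overflow the 12-bit width
Result: 001001010000 (decimal 592)
Equivalent: 586 << 3 = 586 × 2^3 = 4688, truncated to 12 bits = 592



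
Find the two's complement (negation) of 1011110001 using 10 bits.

Original (sign bit 1, negative): 1011110001
Step 1 - Invert all bits: 0100001110
Step 2 - Add 1: 0100001111
Verification: 1011110001 + 0100001111 = 10000000000; discarding the end carry (carry out of the top bit) leaves the 10-bit value 0000000000, as required for x + (-x)



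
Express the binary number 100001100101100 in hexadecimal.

Group into 4-bit nibbles from right:
  0100 = 4
  0011 = 3
  0010 = 2
  1100 = C
Result: 432C



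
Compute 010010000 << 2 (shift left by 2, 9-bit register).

Original: 010010000 (decimal 144)
Shift left by 2 positions
Append 2 zeros on the right and drop the 2 high bits that overflow the 9-bit width
Result: 001000000 (decimal 64)
Equivalent: 144 << 2 = 144 × 2^2 = 576, truncated to 9 bits = 64



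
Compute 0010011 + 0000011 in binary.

Add column by column from the right: bit + bit + carry-in; write the sum mod 2, carry 1 when the sum is 2 or 3.
carry:  0000110
        0010011
+       0000011
---------------
       00010110
(the carry out of the leftmost column, 0, becomes the leading bit)
Decimal check:
  0010011 = 16 + 2 + 1 = 19
  0000011 = 2 + 1 = 3
  19 + 3 = 22, and 00010110 = 16 + 4 + 2 = 22 ✓



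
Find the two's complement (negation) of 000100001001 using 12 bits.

Original: 000100001001
Step 1 - Invert all bits: 111011110110
Step 2 - Add 1: 111011110111
Verification: 000100001001 + 111011110111 = 1000000000000; discarding the end carry (carry out of the top bit) leaves the 12-bit value 000000000000, as required for x + (-x)



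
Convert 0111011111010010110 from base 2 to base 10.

Sum of powers of 2 for each 1-bit:
2^1 + 2^2 + 2^4 + 2^7 + 2^9 + 2^10 + 2^11 + 2^12 + 2^13 + 2^15 + 2^16 + 2^17
= 2 + 4 + 16 + 128 + 512 + 1024 + 2048 + 4096 + 8192 + 32768 + 65536 + 131072
= 245398



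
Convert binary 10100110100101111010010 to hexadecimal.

Group into 4-bit nibbles from right:
  0101 = 5
  0011 = 3
  0100 = 4
  1011 = B
  1101 = D
  0010 = 2
Result: 534BD2



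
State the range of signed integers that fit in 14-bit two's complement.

For 14-bit two's complement:
Minimum: -2^13 = -8192
Maximum: 2^13 - 1 = 8191



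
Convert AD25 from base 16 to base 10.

Expand by place value (powers of 16):
Digit values: A = 10, D = 13
AD25 = 10 × 16^3 + 13 × 16^2 + 2 × 16^1 + 5 × 16^0
= 10 × 4096 + 13 × 256 + 2 × 16 + 5 × 1
= 40960 + 3328 + 32 + 5
= 44325



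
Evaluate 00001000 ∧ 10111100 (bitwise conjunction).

AND: 1 only when both bits are 1
  00001000
& 10111100
----------
  00001000
Decimal: 8 & 188 = 8



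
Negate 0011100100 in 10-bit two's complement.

Original: 0011100100
Step 1 - Invert all bits: 1100011011
Step 2 - Add 1: 1100011100
Verification: 0011100100 + 1100011100 = 10000000000; discarding the end carry (carry out of the top bit) leaves the 10-bit value 0000000000, as required for x + (-x)



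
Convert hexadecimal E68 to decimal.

Expand by place value (powers of 16):
Digit values: E = 14
E68 = 14 × 16^2 + 6 × 16^1 + 8 × 16^0
= 14 × 256 + 6 × 16 + 8 × 1
= 3584 + 96 + 8
= 3688



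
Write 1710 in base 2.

Using repeated division by 2:
1710 ÷ 2 = 855 remainder 0
855 ÷ 2 = 427 remainder 1
427 ÷ 2 = 213 remainder 1
213 ÷ 2 = 106 remainder 1
106 ÷ 2 = 53 remainder 0
53 ÷ 2 = 26 remainder 1
26 ÷ 2 = 13 remainder 0
13 ÷ 2 = 6 remainder 1
6 ÷ 2 = 3 remainder 0
3 ÷ 2 = 1 remainder 1
1 ÷ 2 = 0 remainder 1
Reading remainders bottom to top: 11010101110



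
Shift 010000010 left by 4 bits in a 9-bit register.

Original: 010000010 (decimal 130)
Shift left by 4 positions
Append 4 zeros on the right and drop the 4 high bits that overflow the 9-bit width
Result: 000100000 (decimal 32)
Equivalent: 130 << 4 = 130 × 2^4 = 2080, truncated to 9 bits = 32



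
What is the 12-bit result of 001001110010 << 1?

Original: 001001110010 (decimal 626)
Shift left by 1 position
Append 1 zero on the right
Result: 010011100100 (decimal 1252)
Equivalent: 626 << 1 = 626 × 2^1 = 1252



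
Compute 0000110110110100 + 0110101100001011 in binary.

Add column by column from the right: bit + bit + carry-in; write the sum mod 2, carry 1 when the sum is 2 or 3.
carry:  0001111000000000
        0000110110110100
+       0110101100001011
------------------------
       00111100010111111
(the carry out of the leftmost column, 0, becomes the leading bit)
Decimal check:
  0000110110110100 = 2048 + 1024 + 256 + 128 + 32 + 16 + 4 = 3508
  0110101100001011 = 16384 + 8192 + 2048 + 512 + 256 + 8 + 2 + 1 = 27403
  3508 + 27403 = 30911, and 00111100010111111 = 16384 + 8192 + 4096 + 2048 + 128 + 32 + 16 + 8 + 4 + 2 + 1 = 30911 ✓



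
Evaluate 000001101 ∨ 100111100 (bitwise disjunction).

OR: 1 when either bit is 1
  000001101
| 100111100
-----------
  100111101
Decimal: 13 | 316 = 317



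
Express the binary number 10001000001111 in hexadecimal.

Group into 4-bit nibbles from right:
  0010 = 2
  0010 = 2
  0000 = 0
  1111 = F
Result: 220F



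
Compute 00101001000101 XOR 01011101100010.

XOR: 1 when bits differ
  00101001000101
^ 01011101100010
----------------
  01110100100111
Decimal: 2629 ^ 5986 = 7463

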